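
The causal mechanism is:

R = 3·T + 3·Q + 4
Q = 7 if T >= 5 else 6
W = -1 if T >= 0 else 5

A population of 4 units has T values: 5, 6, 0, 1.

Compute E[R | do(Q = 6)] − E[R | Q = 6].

do(Q=6) breaks Q's dependence on T. With Q=6 fixed, R across the units is 37, 40, 22, 25, mean 31.
E[R|Q=6] averages over only the 2 units with Q=6 (T = 0, 1): R = 22, 25, mean 23.5.
Difference = 31 − 23.5 = 7.5.

7.5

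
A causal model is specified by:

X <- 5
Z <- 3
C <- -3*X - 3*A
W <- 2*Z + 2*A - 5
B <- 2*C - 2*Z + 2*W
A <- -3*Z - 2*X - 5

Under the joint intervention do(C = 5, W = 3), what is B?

Setting C = 5, W = 3 by intervention discards those variables' equations.
B = 2*C - 2*Z + 2*W  [with C=5, Z=3, W=3]  = 10

10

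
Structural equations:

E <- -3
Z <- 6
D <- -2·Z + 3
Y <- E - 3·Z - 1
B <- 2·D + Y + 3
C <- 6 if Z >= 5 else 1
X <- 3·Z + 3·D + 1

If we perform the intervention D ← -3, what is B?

-25

do(D=-3) replaces the equation D <- -2·Z + 3 with the constant D = -3.
Y = E - 3·Z - 1  [with E=-3, Z=6]  = -22
B = 2·D + Y + 3  [with D=-3, Y=-22]  = -25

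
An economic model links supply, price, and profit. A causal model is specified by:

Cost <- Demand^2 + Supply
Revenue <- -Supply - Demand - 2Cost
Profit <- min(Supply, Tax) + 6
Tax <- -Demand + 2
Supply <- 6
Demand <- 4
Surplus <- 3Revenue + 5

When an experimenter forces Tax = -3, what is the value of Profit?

The intervention breaks the incoming arrows to Tax: Tax <- -Demand + 2 no longer applies, and Tax = -3.
Profit = min(Supply, Tax) + 6  [with Supply=6, Tax=-3]  = 3

3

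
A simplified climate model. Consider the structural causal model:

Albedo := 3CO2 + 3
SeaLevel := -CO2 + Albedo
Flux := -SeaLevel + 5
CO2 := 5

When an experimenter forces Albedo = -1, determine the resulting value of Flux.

11

Under do(Albedo=-1), the mechanism Albedo := 3CO2 + 3 is discarded; Albedo is fixed at -1.
SeaLevel = -CO2 + Albedo  [with CO2=5, Albedo=-1]  = -6
Flux = -SeaLevel + 5  [with SeaLevel=-6]  = 11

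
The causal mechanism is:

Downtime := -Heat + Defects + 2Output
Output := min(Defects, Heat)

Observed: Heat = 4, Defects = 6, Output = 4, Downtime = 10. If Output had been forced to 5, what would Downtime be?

The intervention breaks the incoming arrows to Output: Output := min(Defects, Heat) no longer applies, and Output = 5.
Downtime = -Heat + Defects + 2Output  [with Heat=4, Defects=6, Output=5]  = 12

12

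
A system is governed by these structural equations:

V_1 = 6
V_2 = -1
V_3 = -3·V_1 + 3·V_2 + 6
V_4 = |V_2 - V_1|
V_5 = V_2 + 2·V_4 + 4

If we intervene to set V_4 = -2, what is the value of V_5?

-1

Intervening sets V_4 = -2 and removes its equation (V_4 = |V_2 - V_1|).
V_5 = V_2 + 2·V_4 + 4  [with V_2=-1, V_4=-2]  = -1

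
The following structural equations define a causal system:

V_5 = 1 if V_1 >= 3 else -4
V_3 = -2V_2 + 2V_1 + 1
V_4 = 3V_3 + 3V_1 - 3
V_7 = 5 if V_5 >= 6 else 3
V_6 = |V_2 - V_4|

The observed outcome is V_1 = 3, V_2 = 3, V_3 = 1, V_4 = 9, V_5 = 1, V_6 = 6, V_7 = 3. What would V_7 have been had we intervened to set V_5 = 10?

5

Under do(V_5=10), the mechanism V_5 = 1 if V_1 >= 3 else -4 is discarded; V_5 is fixed at 10.
V_7 = 5 if V_5 >= 6 else 3  [with V_5=10]  = 5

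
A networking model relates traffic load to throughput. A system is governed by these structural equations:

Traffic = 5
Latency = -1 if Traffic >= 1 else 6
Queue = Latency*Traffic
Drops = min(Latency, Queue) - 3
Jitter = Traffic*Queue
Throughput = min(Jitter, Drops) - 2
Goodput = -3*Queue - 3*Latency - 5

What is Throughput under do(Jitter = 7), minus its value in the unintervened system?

17

The intervention breaks the incoming arrows to Jitter: Jitter = Traffic*Queue no longer applies, and Jitter = 7.
Latency = -1 if Traffic >= 1 else 6  [with Traffic=5]  = -1
Queue = Latency*Traffic  [with Latency=-1, Traffic=5]  = -5
Drops = min(Latency, Queue) - 3  [with Latency=-1, Queue=-5]  = -8
Throughput = min(Jitter, Drops) - 2  [with Jitter=7, Drops=-8]  = -10
Without intervention: Latency = -1 if Traffic >= 1 else 6  [with Traffic=5]  = -1; Queue = Latency*Traffic  [with Latency=-1, Traffic=5]  = -5; Drops = min(Latency, Queue) - 3  [with Latency=-1, Queue=-5]  = -8; Jitter = Traffic*Queue  [with Traffic=5, Queue=-5]  = -25; Throughput = min(Jitter, Drops) - 2  [with Jitter=-25, Drops=-8]  = -27.
Change = -10 − (-27) = 17.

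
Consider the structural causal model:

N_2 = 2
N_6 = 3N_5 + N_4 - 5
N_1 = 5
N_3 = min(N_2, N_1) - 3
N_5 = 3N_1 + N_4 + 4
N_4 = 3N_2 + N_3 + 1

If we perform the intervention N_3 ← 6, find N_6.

The intervention breaks the incoming arrows to N_3: N_3 = min(N_2, N_1) - 3 no longer applies, and N_3 = 6.
N_4 = 3N_2 + N_3 + 1  [with N_2=2, N_3=6]  = 13
N_5 = 3N_1 + N_4 + 4  [with N_1=5, N_4=13]  = 32
N_6 = 3N_5 + N_4 - 5  [with N_5=32, N_4=13]  = 104

104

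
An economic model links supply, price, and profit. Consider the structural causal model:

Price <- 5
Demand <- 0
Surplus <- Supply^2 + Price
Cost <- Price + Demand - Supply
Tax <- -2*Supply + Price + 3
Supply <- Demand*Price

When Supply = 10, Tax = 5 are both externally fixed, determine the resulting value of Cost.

The joint intervention fixes Supply = 10, Tax = 5, removing each variable's own equation.
Cost = Price + Demand - Supply  [with Price=5, Demand=0, Supply=10]  = -5

-5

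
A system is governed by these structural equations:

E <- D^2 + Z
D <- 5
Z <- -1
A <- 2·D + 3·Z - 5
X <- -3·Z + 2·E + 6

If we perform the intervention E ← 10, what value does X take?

29

Intervening sets E = 10 and removes its equation (E <- D^2 + Z).
X = -3·Z + 2·E + 6  [with Z=-1, E=10]  = 29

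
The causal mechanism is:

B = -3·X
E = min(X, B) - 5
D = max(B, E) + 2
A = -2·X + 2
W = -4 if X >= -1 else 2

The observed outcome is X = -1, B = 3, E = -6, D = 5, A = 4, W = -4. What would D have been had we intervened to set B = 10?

Under do(B=10), the mechanism B = -3·X is discarded; B is fixed at 10.
E = min(X, B) - 5  [with X=-1, B=10]  = -6
D = max(B, E) + 2  [with B=10, E=-6]  = 12

12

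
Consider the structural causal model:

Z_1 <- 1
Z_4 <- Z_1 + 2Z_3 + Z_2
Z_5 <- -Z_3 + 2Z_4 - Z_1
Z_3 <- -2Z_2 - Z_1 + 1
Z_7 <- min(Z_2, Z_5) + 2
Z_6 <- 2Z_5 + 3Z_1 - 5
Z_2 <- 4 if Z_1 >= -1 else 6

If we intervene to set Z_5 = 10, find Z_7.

6

Under do(Z_5=10), the mechanism Z_5 <- -Z_3 + 2Z_4 - Z_1 is discarded; Z_5 is fixed at 10.
Z_2 = 4 if Z_1 >= -1 else 6  [with Z_1=1]  = 4
Z_7 = min(Z_2, Z_5) + 2  [with Z_2=4, Z_5=10]  = 6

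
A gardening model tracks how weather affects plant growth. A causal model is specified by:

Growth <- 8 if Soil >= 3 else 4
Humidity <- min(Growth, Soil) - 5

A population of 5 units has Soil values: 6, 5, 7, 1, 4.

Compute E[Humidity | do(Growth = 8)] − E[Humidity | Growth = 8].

-0.9

The intervention sets Growth=8 in all 5 units regardless of Soil. Recomputing Humidity per unit gives 1, 0, 2, -4, -1; average -0.4.
E[Humidity|Growth=8] averages over only the 4 units with Growth=8 (Soil = 6, 5, 7, 4): Humidity = 1, 0, 2, -1, mean 0.5.
Difference = -0.4 − 0.5 = -0.9.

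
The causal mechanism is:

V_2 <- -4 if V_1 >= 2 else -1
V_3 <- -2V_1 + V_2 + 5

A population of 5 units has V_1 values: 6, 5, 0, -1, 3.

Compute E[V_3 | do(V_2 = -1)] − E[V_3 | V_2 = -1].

The intervention sets V_2=-1 in all 5 units regardless of V_1. Recomputing V_3 per unit gives -8, -6, 4, 6, -2; average -1.2.
Observing V_2=-1 restricts to units where V_2's equation naturally yields -1: V_1 ∈ {0, -1}. In that subpopulation V_3 = 4, 6, mean 5.
Difference = -1.2 − 5 = -6.2.

-6.2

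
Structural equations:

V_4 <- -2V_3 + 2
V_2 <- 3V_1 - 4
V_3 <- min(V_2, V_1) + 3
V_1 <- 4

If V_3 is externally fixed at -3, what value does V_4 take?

The intervention breaks the incoming arrows to V_3: V_3 <- min(V_2, V_1) + 3 no longer applies, and V_3 = -3.
V_4 = -2V_3 + 2  [with V_3=-3]  = 8

8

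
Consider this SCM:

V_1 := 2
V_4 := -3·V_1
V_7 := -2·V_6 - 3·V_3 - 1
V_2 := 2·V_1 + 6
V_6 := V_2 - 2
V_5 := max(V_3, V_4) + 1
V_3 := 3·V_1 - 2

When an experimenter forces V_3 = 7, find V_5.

8

do(V_3=7) replaces the equation V_3 := 3·V_1 - 2 with the constant V_3 = 7.
V_4 = -3·V_1  [with V_1=2]  = -6
V_5 = max(V_3, V_4) + 1  [with V_3=7, V_4=-6]  = 8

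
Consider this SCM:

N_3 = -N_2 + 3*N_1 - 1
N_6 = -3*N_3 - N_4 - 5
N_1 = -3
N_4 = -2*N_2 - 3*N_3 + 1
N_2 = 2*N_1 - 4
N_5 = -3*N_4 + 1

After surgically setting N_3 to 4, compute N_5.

do(N_3=4) replaces the equation N_3 = -N_2 + 3*N_1 - 1 with the constant N_3 = 4.
N_2 = 2*N_1 - 4  [with N_1=-3]  = -10
N_4 = -2*N_2 - 3*N_3 + 1  [with N_2=-10, N_3=4]  = 9
N_5 = -3*N_4 + 1  [with N_4=9]  = -26

-26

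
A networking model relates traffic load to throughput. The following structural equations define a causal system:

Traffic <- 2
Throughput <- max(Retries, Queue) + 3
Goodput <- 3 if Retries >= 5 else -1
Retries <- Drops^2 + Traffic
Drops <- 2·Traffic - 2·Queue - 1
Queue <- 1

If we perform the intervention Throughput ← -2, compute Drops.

do(Throughput=-2) replaces the equation Throughput <- max(Retries, Queue) + 3 with the constant Throughput = -2.
Drops is not downstream of the intervention, so its value is determined by the original equations.
Drops = 2·Traffic - 2·Queue - 1  [with Traffic=2, Queue=1]  = 1

1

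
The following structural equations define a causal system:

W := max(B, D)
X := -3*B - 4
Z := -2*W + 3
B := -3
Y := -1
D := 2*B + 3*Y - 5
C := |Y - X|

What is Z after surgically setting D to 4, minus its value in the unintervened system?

-14

The intervention breaks the incoming arrows to D: D := 2*B + 3*Y - 5 no longer applies, and D = 4.
W = max(B, D)  [with B=-3, D=4]  = 4
Z = -2*W + 3  [with W=4]  = -5
Without intervention: D = 2*B + 3*Y - 5  [with B=-3, Y=-1]  = -14; W = max(B, D)  [with B=-3, D=-14]  = -3; Z = -2*W + 3  [with W=-3]  = 9.
Change = -5 − 9 = -14.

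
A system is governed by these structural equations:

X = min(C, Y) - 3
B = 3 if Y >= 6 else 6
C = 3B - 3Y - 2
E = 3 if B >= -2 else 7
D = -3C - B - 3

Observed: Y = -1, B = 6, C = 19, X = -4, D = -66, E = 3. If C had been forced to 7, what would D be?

-30

do(C=7) replaces the equation C = 3B - 3Y - 2 with the constant C = 7.
B = 3 if Y >= 6 else 6  [with Y=-1]  = 6
D = -3C - B - 3  [with C=7, B=6]  = -30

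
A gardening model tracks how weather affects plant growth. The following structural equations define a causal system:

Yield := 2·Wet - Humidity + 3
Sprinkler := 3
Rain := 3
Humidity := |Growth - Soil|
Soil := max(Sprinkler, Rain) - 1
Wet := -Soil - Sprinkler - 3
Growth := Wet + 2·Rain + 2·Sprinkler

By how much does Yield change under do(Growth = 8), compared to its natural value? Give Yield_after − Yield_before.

Under do(Growth=8), the mechanism Growth := Wet + 2·Rain + 2·Sprinkler is discarded; Growth is fixed at 8.
Soil = max(Sprinkler, Rain) - 1  [with Sprinkler=3, Rain=3]  = 2
Wet = -Soil - Sprinkler - 3  [with Soil=2, Sprinkler=3]  = -8
Humidity = |Growth - Soil|  [with Growth=8, Soil=2]  = 6
Yield = 2·Wet - Humidity + 3  [with Wet=-8, Humidity=6]  = -19
Without intervention: Soil = max(Sprinkler, Rain) - 1  [with Sprinkler=3, Rain=3]  = 2; Wet = -Soil - Sprinkler - 3  [with Soil=2, Sprinkler=3]  = -8; Growth = Wet + 2·Rain + 2·Sprinkler  [with Wet=-8, Rain=3, Sprinkler=3]  = 4; Humidity = |Growth - Soil|  [with Growth=4, Soil=2]  = 2; Yield = 2·Wet - Humidity + 3  [with Wet=-8, Humidity=2]  = -15.
Change = -19 − (-15) = -4.

-4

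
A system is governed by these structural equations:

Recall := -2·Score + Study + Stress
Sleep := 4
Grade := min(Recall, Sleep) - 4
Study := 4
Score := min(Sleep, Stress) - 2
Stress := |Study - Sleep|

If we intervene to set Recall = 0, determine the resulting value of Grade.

-4

The intervention breaks the incoming arrows to Recall: Recall := -2·Score + Study + Stress no longer applies, and Recall = 0.
Grade = min(Recall, Sleep) - 4  [with Recall=0, Sleep=4]  = -4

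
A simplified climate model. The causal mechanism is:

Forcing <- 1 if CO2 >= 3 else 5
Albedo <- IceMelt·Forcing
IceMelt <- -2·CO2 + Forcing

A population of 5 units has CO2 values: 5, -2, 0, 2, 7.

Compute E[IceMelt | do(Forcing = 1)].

-3.8

do(Forcing=1) breaks Forcing's dependence on CO2. With Forcing=1 fixed, IceMelt across the units is -9, 5, 1, -3, -13, mean -3.8.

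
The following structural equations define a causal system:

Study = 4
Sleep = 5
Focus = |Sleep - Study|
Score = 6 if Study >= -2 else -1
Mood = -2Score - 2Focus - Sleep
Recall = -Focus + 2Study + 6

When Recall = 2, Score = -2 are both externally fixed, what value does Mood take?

Setting Recall = 2, Score = -2 by intervention discards those variables' equations.
Focus = |Sleep - Study|  [with Sleep=5, Study=4]  = 1
Mood = -2Score - 2Focus - Sleep  [with Score=-2, Focus=1, Sleep=5]  = -3

-3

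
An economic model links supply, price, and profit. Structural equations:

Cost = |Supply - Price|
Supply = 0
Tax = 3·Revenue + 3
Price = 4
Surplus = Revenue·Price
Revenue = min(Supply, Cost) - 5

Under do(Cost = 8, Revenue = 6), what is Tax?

Setting Cost = 8, Revenue = 6 by intervention discards those variables' equations.
Tax = 3·Revenue + 3  [with Revenue=6]  = 21

21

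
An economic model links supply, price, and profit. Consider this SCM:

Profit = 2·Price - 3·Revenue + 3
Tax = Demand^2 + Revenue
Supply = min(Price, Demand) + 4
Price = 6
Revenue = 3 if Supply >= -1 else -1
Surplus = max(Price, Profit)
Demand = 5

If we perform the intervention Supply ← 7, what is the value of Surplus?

6

The intervention breaks the incoming arrows to Supply: Supply = min(Price, Demand) + 4 no longer applies, and Supply = 7.
Revenue = 3 if Supply >= -1 else -1  [with Supply=7]  = 3
Profit = 2·Price - 3·Revenue + 3  [with Price=6, Revenue=3]  = 6
Surplus = max(Price, Profit)  [with Price=6, Profit=6]  = 6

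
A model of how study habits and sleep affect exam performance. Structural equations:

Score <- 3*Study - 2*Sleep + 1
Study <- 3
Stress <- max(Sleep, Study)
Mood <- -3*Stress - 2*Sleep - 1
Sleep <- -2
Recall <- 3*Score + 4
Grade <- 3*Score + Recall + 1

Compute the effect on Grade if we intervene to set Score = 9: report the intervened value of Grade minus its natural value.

-30

The intervention breaks the incoming arrows to Score: Score <- 3*Study - 2*Sleep + 1 no longer applies, and Score = 9.
Recall = 3*Score + 4  [with Score=9]  = 31
Grade = 3*Score + Recall + 1  [with Score=9, Recall=31]  = 59
Without intervention: Score = 3*Study - 2*Sleep + 1  [with Study=3, Sleep=-2]  = 14; Recall = 3*Score + 4  [with Score=14]  = 46; Grade = 3*Score + Recall + 1  [with Score=14, Recall=46]  = 89.
Change = 59 − 89 = -30.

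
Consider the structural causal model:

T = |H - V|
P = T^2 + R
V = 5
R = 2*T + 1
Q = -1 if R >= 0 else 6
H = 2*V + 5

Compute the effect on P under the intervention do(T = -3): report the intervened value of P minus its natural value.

-117

do(T=-3) replaces the equation T = |H - V| with the constant T = -3.
R = 2*T + 1  [with T=-3]  = -5
P = T^2 + R  [with T=-3, R=-5]  = 4
Without intervention: H = 2*V + 5  [with V=5]  = 15; T = |H - V|  [with H=15, V=5]  = 10; R = 2*T + 1  [with T=10]  = 21; P = T^2 + R  [with T=10, R=21]  = 121.
Change = 4 − 121 = -117.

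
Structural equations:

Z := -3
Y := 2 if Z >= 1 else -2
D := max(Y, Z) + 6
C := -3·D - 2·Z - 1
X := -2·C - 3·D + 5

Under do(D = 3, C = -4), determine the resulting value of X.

Setting D = 3, C = -4 by intervention discards those variables' equations.
X = -2·C - 3·D + 5  [with C=-4, D=3]  = 4

4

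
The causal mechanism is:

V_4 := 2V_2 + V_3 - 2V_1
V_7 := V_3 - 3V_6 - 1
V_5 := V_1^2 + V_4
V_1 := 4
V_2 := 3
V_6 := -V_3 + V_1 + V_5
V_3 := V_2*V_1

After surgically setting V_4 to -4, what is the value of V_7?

The intervention breaks the incoming arrows to V_4: V_4 := 2V_2 + V_3 - 2V_1 no longer applies, and V_4 = -4.
V_3 = V_2*V_1  [with V_2=3, V_1=4]  = 12
V_5 = V_1^2 + V_4  [with V_1=4, V_4=-4]  = 12
V_6 = -V_3 + V_1 + V_5  [with V_3=12, V_1=4, V_5=12]  = 4
V_7 = V_3 - 3V_6 - 1  [with V_3=12, V_6=4]  = -1

-1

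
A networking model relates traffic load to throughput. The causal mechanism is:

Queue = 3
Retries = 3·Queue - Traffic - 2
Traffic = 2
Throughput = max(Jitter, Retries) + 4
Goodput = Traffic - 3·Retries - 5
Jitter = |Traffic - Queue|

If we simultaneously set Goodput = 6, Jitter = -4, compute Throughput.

Setting Goodput = 6, Jitter = -4 by intervention discards those variables' equations.
Retries = 3·Queue - Traffic - 2  [with Queue=3, Traffic=2]  = 5
Throughput = max(Jitter, Retries) + 4  [with Jitter=-4, Retries=5]  = 9

9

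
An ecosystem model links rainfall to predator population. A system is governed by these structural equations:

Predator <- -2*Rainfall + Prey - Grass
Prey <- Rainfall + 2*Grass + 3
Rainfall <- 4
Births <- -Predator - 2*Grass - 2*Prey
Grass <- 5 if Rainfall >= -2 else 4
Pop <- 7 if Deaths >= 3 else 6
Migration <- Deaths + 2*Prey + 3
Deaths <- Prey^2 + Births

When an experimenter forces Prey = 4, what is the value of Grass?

5

Under do(Prey=4), the mechanism Prey <- Rainfall + 2*Grass + 3 is discarded; Prey is fixed at 4.
Since Grass is not a descendant of the intervened variable, it is unaffected.
Grass = 5 if Rainfall >= -2 else 4  [with Rainfall=4]  = 5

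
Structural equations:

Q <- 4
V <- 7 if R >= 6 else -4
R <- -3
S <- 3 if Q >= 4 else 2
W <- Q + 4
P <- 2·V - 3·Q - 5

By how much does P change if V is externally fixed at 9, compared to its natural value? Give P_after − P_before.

The intervention breaks the incoming arrows to V: V <- 7 if R >= 6 else -4 no longer applies, and V = 9.
P = 2·V - 3·Q - 5  [with V=9, Q=4]  = 1
Without intervention: V = 7 if R >= 6 else -4  [with R=-3]  = -4; P = 2·V - 3·Q - 5  [with V=-4, Q=4]  = -25.
Change = 1 − (-25) = 26.

26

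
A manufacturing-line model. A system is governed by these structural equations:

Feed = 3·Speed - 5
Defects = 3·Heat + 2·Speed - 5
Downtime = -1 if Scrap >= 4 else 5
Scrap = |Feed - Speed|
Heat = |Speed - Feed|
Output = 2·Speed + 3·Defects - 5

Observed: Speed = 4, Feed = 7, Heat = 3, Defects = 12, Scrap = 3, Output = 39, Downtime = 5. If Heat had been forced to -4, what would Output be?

The intervention breaks the incoming arrows to Heat: Heat = |Speed - Feed| no longer applies, and Heat = -4.
Defects = 3·Heat + 2·Speed - 5  [with Heat=-4, Speed=4]  = -9
Output = 2·Speed + 3·Defects - 5  [with Speed=4, Defects=-9]  = -24

-24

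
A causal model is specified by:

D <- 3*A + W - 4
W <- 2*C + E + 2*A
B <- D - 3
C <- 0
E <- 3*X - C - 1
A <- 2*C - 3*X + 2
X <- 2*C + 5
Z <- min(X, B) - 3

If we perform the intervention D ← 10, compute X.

do(D=10) replaces the equation D <- 3*A + W - 4 with the constant D = 10.
X is not downstream of the intervention, so its value is determined by the original equations.
X = 2*C + 5  [with C=0]  = 5

5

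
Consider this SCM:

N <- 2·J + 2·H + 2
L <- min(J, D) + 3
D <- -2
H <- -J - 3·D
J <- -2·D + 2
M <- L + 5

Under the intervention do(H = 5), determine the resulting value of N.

The intervention breaks the incoming arrows to H: H <- -J - 3·D no longer applies, and H = 5.
J = -2·D + 2  [with D=-2]  = 6
N = 2·J + 2·H + 2  [with J=6, H=5]  = 24

24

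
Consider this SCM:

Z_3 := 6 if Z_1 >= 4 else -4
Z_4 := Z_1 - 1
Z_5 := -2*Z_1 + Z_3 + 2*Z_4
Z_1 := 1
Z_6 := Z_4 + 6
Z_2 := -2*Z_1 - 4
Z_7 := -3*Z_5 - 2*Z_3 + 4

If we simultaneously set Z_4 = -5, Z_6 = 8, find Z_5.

Setting Z_4 = -5, Z_6 = 8 by intervention discards those variables' equations.
Z_3 = 6 if Z_1 >= 4 else -4  [with Z_1=1]  = -4
Z_5 = -2*Z_1 + Z_3 + 2*Z_4  [with Z_1=1, Z_3=-4, Z_4=-5]  = -16

-16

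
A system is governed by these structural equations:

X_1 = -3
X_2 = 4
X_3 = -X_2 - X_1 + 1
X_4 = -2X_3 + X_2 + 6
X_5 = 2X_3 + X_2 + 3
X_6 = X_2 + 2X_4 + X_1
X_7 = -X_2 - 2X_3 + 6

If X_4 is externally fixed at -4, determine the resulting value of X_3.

Under do(X_4=-4), the mechanism X_4 = -2X_3 + X_2 + 6 is discarded; X_4 is fixed at -4.
Since X_3 is not a descendant of the intervened variable, it is unaffected.
X_3 = -X_2 - X_1 + 1  [with X_2=4, X_1=-3]  = 0

0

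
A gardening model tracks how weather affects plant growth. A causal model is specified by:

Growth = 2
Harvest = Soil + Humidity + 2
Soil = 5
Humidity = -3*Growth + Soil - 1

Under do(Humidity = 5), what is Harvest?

12

The intervention breaks the incoming arrows to Humidity: Humidity = -3*Growth + Soil - 1 no longer applies, and Humidity = 5.
Harvest = Soil + Humidity + 2  [with Soil=5, Humidity=5]  = 12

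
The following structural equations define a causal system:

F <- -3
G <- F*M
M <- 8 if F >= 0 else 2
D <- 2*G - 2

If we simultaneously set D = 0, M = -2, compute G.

6

Setting D = 0, M = -2 by intervention discards those variables' equations.
G = F*M  [with F=-3, M=-2]  = 6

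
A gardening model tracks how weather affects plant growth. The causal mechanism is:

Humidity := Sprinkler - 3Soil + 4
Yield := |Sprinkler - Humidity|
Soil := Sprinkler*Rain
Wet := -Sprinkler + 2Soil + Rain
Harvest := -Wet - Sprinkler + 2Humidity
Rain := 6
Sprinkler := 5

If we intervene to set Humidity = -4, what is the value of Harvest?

-74

Under do(Humidity=-4), the mechanism Humidity := Sprinkler - 3Soil + 4 is discarded; Humidity is fixed at -4.
Soil = Sprinkler*Rain  [with Sprinkler=5, Rain=6]  = 30
Wet = -Sprinkler + 2Soil + Rain  [with Sprinkler=5, Soil=30, Rain=6]  = 61
Harvest = -Wet - Sprinkler + 2Humidity  [with Wet=61, Sprinkler=5, Humidity=-4]  = -74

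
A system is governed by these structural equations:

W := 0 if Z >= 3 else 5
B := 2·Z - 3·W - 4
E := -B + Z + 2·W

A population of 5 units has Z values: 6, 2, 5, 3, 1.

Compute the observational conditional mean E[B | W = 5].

Observing W=5 restricts to units where W's equation naturally yields 5: Z ∈ {2, 1}. In that subpopulation B = -15, -17, mean -16.

-16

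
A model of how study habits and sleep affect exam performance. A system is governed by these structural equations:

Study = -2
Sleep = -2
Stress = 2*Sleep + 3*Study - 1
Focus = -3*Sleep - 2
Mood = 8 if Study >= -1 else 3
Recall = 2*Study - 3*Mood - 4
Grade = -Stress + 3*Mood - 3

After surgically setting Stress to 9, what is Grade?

-3

The intervention breaks the incoming arrows to Stress: Stress = 2*Sleep + 3*Study - 1 no longer applies, and Stress = 9.
Mood = 8 if Study >= -1 else 3  [with Study=-2]  = 3
Grade = -Stress + 3*Mood - 3  [with Stress=9, Mood=3]  = -3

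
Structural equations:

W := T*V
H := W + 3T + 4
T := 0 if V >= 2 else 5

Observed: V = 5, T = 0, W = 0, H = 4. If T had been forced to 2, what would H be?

20

Under do(T=2), the mechanism T := 0 if V >= 2 else 5 is discarded; T is fixed at 2.
W = T*V  [with T=2, V=5]  = 10
H = W + 3T + 4  [with W=10, T=2]  = 20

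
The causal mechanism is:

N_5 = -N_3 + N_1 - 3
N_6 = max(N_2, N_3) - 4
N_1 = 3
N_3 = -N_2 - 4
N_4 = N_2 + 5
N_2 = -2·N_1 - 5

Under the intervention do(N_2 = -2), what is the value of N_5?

2

do(N_2=-2) replaces the equation N_2 = -2·N_1 - 5 with the constant N_2 = -2.
N_3 = -N_2 - 4  [with N_2=-2]  = -2
N_5 = -N_3 + N_1 - 3  [with N_3=-2, N_1=3]  = 2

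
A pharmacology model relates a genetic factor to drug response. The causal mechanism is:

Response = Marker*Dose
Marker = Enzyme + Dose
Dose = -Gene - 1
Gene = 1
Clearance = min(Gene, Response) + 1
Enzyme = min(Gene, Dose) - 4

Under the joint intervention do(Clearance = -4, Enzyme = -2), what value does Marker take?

Under do(Clearance = -4, Enzyme = -2), each intervened variable's structural equation is replaced by its fixed value.
Dose = -Gene - 1  [with Gene=1]  = -2
Marker = Enzyme + Dose  [with Enzyme=-2, Dose=-2]  = -4

-4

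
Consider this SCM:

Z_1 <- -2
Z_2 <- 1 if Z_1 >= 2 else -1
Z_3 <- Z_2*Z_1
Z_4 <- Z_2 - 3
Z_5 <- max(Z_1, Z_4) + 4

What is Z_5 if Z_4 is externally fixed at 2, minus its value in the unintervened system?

4

Intervening sets Z_4 = 2 and removes its equation (Z_4 <- Z_2 - 3).
Z_5 = max(Z_1, Z_4) + 4  [with Z_1=-2, Z_4=2]  = 6
Without intervention: Z_2 = 1 if Z_1 >= 2 else -1  [with Z_1=-2]  = -1; Z_4 = Z_2 - 3  [with Z_2=-1]  = -4; Z_5 = max(Z_1, Z_4) + 4  [with Z_1=-2, Z_4=-4]  = 2.
Change = 6 − 2 = 4.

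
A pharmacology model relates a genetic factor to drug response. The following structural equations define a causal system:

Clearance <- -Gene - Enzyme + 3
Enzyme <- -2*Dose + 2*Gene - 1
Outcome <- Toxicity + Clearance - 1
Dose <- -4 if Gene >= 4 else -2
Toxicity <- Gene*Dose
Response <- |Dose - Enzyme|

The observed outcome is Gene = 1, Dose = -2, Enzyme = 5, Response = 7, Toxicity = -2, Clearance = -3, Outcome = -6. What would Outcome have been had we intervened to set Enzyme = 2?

The intervention breaks the incoming arrows to Enzyme: Enzyme <- -2*Dose + 2*Gene - 1 no longer applies, and Enzyme = 2.
Dose = -4 if Gene >= 4 else -2  [with Gene=1]  = -2
Toxicity = Gene*Dose  [with Gene=1, Dose=-2]  = -2
Clearance = -Gene - Enzyme + 3  [with Gene=1, Enzyme=2]  = 0
Outcome = Toxicity + Clearance - 1  [with Toxicity=-2, Clearance=0]  = -3

-3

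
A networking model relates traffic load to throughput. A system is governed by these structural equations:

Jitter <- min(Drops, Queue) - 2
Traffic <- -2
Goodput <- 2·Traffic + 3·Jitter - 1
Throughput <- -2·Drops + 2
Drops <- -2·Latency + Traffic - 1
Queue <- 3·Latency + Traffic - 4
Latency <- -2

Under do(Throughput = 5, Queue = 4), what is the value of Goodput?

-8

Under do(Throughput = 5, Queue = 4), each intervened variable's structural equation is replaced by its fixed value.
Drops = -2·Latency + Traffic - 1  [with Latency=-2, Traffic=-2]  = 1
Jitter = min(Drops, Queue) - 2  [with Drops=1, Queue=4]  = -1
Goodput = 2·Traffic + 3·Jitter - 1  [with Traffic=-2, Jitter=-1]  = -8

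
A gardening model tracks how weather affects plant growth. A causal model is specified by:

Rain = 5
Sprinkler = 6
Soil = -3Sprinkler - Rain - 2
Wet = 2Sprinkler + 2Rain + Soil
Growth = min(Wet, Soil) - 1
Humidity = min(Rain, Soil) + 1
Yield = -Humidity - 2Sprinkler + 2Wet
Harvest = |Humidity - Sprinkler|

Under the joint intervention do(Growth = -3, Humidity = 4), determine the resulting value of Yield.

-22

Under do(Growth = -3, Humidity = 4), each intervened variable's structural equation is replaced by its fixed value.
Soil = -3Sprinkler - Rain - 2  [with Sprinkler=6, Rain=5]  = -25
Wet = 2Sprinkler + 2Rain + Soil  [with Sprinkler=6, Rain=5, Soil=-25]  = -3
Yield = -Humidity - 2Sprinkler + 2Wet  [with Humidity=4, Sprinkler=6, Wet=-3]  = -22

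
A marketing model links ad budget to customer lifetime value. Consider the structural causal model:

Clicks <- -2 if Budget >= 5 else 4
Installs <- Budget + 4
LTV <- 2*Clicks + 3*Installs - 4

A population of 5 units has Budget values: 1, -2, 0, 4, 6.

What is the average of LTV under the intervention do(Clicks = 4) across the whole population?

21.4

do(Clicks=4) breaks Clicks's dependence on Budget. With Clicks=4 fixed, LTV across the units is 19, 10, 16, 28, 34, mean 21.4.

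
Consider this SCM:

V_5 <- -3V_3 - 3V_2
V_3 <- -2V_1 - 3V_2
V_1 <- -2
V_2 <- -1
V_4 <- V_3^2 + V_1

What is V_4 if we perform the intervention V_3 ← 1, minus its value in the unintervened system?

The intervention breaks the incoming arrows to V_3: V_3 <- -2V_1 - 3V_2 no longer applies, and V_3 = 1.
V_4 = V_3^2 + V_1  [with V_3=1, V_1=-2]  = -1
Without intervention: V_3 = -2V_1 - 3V_2  [with V_1=-2, V_2=-1]  = 7; V_4 = V_3^2 + V_1  [with V_3=7, V_1=-2]  = 47.
Change = -1 − 47 = -48.

-48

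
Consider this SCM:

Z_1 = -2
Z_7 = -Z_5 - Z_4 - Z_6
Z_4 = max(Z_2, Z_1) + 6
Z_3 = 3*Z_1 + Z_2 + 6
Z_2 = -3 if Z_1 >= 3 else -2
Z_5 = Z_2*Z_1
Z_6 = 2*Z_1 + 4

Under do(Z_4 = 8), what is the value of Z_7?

-12

The intervention breaks the incoming arrows to Z_4: Z_4 = max(Z_2, Z_1) + 6 no longer applies, and Z_4 = 8.
Z_2 = -3 if Z_1 >= 3 else -2  [with Z_1=-2]  = -2
Z_5 = Z_2*Z_1  [with Z_2=-2, Z_1=-2]  = 4
Z_6 = 2*Z_1 + 4  [with Z_1=-2]  = 0
Z_7 = -Z_5 - Z_4 - Z_6  [with Z_5=4, Z_4=8, Z_6=0]  = -12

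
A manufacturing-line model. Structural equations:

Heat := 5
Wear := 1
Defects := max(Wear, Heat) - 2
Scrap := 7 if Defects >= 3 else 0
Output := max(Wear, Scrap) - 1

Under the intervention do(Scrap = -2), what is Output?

0

Intervening sets Scrap = -2 and removes its equation (Scrap := 7 if Defects >= 3 else 0).
Output = max(Wear, Scrap) - 1  [with Wear=1, Scrap=-2]  = 0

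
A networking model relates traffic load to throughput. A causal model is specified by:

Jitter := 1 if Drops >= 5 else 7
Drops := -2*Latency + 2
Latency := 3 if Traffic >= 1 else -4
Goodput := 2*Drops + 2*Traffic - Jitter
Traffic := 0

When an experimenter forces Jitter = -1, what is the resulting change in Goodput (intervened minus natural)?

Intervening sets Jitter = -1 and removes its equation (Jitter := 1 if Drops >= 5 else 7).
Latency = 3 if Traffic >= 1 else -4  [with Traffic=0]  = -4
Drops = -2*Latency + 2  [with Latency=-4]  = 10
Goodput = 2*Drops + 2*Traffic - Jitter  [with Drops=10, Traffic=0, Jitter=-1]  = 21
Without intervention: Latency = 3 if Traffic >= 1 else -4  [with Traffic=0]  = -4; Drops = -2*Latency + 2  [with Latency=-4]  = 10; Jitter = 1 if Drops >= 5 else 7  [with Drops=10]  = 1; Goodput = 2*Drops + 2*Traffic - Jitter  [with Drops=10, Traffic=0, Jitter=1]  = 19.
Change = 21 − 19 = 2.

2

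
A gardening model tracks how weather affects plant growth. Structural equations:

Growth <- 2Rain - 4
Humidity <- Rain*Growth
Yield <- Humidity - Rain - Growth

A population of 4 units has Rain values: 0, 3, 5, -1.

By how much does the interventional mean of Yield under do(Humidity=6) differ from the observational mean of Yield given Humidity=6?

-2.25

do(Humidity=6) breaks Humidity's dependence on Rain. With Humidity=6 fixed, Yield across the units is 10, 1, -5, 13, mean 4.75.
Observing Humidity=6 restricts to units where Humidity's equation naturally yields 6: Rain ∈ {3, -1}. In that subpopulation Yield = 1, 13, mean 7.
Difference = 4.75 − 7 = -2.25.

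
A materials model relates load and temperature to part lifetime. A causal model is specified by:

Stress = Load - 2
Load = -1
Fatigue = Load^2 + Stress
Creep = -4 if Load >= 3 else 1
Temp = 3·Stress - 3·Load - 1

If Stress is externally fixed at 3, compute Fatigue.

do(Stress=3) replaces the equation Stress = Load - 2 with the constant Stress = 3.
Fatigue = Load^2 + Stress  [with Load=-1, Stress=3]  = 4

4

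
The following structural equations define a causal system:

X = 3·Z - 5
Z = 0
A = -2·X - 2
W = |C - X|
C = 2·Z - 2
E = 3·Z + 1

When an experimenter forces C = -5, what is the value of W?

0

Under do(C=-5), the mechanism C = 2·Z - 2 is discarded; C is fixed at -5.
X = 3·Z - 5  [with Z=0]  = -5
W = |C - X|  [with C=-5, X=-5]  = 0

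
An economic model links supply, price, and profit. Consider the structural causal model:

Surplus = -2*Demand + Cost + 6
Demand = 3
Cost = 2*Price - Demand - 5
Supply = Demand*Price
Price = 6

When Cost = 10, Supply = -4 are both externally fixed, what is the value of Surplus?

10

The joint intervention fixes Cost = 10, Supply = -4, removing each variable's own equation.
Surplus = -2*Demand + Cost + 6  [with Demand=3, Cost=10]  = 10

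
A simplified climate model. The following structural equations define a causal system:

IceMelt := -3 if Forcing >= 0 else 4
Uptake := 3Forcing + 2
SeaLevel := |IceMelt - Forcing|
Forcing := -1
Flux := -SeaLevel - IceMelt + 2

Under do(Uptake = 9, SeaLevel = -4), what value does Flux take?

Under do(Uptake = 9, SeaLevel = -4), each intervened variable's structural equation is replaced by its fixed value.
IceMelt = -3 if Forcing >= 0 else 4  [with Forcing=-1]  = 4
Flux = -SeaLevel - IceMelt + 2  [with SeaLevel=-4, IceMelt=4]  = 2

2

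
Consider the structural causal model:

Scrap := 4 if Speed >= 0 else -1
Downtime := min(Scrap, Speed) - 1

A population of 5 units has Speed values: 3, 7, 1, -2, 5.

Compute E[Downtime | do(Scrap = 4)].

Every unit gets Scrap=4 under the intervention. Downtime values become 2, 3, 0, -3, 3; E[Downtime|do(Scrap=4)] = 1.

1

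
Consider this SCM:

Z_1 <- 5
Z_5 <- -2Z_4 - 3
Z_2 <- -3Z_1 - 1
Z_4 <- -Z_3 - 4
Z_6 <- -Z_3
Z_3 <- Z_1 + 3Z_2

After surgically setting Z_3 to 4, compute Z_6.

-4

The intervention breaks the incoming arrows to Z_3: Z_3 <- Z_1 + 3Z_2 no longer applies, and Z_3 = 4.
Z_6 = -Z_3  [with Z_3=4]  = -4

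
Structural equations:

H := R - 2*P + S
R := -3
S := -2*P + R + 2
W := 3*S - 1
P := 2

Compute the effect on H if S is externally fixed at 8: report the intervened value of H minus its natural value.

do(S=8) replaces the equation S := -2*P + R + 2 with the constant S = 8.
H = R - 2*P + S  [with R=-3, P=2, S=8]  = 1
Without intervention: S = -2*P + R + 2  [with P=2, R=-3]  = -5; H = R - 2*P + S  [with R=-3, P=2, S=-5]  = -12.
Change = 1 − (-12) = 13.

13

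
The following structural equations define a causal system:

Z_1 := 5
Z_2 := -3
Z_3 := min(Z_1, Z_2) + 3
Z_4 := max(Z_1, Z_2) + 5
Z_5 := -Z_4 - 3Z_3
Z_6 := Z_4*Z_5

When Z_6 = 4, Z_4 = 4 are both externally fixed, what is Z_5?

Setting Z_6 = 4, Z_4 = 4 by intervention discards those variables' equations.
Z_3 = min(Z_1, Z_2) + 3  [with Z_1=5, Z_2=-3]  = 0
Z_5 = -Z_4 - 3Z_3  [with Z_4=4, Z_3=0]  = -4

-4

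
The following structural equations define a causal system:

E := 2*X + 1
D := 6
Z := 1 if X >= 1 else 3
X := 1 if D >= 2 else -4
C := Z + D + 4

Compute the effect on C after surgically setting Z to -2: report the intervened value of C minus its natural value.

The intervention breaks the incoming arrows to Z: Z := 1 if X >= 1 else 3 no longer applies, and Z = -2.
C = Z + D + 4  [with Z=-2, D=6]  = 8
Without intervention: X = 1 if D >= 2 else -4  [with D=6]  = 1; Z = 1 if X >= 1 else 3  [with X=1]  = 1; C = Z + D + 4  [with Z=1, D=6]  = 11.
Change = 8 − 11 = -3.

-3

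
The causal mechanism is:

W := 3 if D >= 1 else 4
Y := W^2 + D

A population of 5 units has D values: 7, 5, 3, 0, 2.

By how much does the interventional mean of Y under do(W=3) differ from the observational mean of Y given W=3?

-0.85

The intervention sets W=3 in all 5 units regardless of D. Recomputing Y per unit gives 16, 14, 12, 9, 11; average 12.4.
Conditioning on W=3 selects the 4 unit(s) with D ∈ {7, 5, 3, 2}. Their Y values: 16, 14, 12, 11. Mean = 13.25.
Difference = 12.4 − 13.25 = -0.85.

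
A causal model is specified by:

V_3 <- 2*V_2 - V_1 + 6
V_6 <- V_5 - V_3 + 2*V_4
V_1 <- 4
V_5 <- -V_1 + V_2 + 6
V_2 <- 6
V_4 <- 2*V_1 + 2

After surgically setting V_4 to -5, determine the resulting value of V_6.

Under do(V_4=-5), the mechanism V_4 <- 2*V_1 + 2 is discarded; V_4 is fixed at -5.
V_3 = 2*V_2 - V_1 + 6  [with V_2=6, V_1=4]  = 14
V_5 = -V_1 + V_2 + 6  [with V_1=4, V_2=6]  = 8
V_6 = V_5 - V_3 + 2*V_4  [with V_5=8, V_3=14, V_4=-5]  = -16

-16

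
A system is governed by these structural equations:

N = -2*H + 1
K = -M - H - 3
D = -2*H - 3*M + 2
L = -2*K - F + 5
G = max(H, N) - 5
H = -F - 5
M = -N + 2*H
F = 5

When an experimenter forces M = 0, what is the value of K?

The intervention breaks the incoming arrows to M: M = -N + 2*H no longer applies, and M = 0.
H = -F - 5  [with F=5]  = -10
K = -M - H - 3  [with M=0, H=-10]  = 7

7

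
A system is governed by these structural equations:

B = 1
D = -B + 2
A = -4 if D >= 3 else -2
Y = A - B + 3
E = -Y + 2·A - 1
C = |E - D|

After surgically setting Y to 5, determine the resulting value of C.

Under do(Y=5), the mechanism Y = A - B + 3 is discarded; Y is fixed at 5.
D = -B + 2  [with B=1]  = 1
A = -4 if D >= 3 else -2  [with D=1]  = -2
E = -Y + 2·A - 1  [with Y=5, A=-2]  = -10
C = |E - D|  [with E=-10, D=1]  = 11

11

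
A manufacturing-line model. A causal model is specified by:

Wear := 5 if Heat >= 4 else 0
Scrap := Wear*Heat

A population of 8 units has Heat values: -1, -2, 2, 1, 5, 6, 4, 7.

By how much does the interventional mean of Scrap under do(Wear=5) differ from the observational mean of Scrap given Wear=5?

The intervention sets Wear=5 in all 8 units regardless of Heat. Recomputing Scrap per unit gives -5, -10, 10, 5, 25, 30, 20, 35; average 13.75.
E[Scrap|Wear=5] averages over only the 4 units with Wear=5 (Heat = 5, 6, 4, 7): Scrap = 25, 30, 20, 35, mean 27.5.
Difference = 13.75 − 27.5 = -13.75.

-13.75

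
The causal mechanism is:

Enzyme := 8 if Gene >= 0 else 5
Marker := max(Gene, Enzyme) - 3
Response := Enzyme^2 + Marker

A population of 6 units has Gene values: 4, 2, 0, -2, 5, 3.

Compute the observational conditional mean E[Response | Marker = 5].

Observing Marker=5 restricts to units where Marker's equation naturally yields 5: Gene ∈ {4, 2, 0, 5, 3}. In that subpopulation Response = 69, 69, 69, 69, 69, mean 69.

69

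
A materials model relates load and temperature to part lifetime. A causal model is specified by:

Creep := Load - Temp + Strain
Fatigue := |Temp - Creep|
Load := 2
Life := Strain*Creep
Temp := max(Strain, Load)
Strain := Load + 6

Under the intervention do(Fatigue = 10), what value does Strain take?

8

Under do(Fatigue=10), the mechanism Fatigue := |Temp - Creep| is discarded; Fatigue is fixed at 10.
No directed path runs from Fatigue to Strain, so Strain keeps its natural value.
Strain = Load + 6  [with Load=2]  = 8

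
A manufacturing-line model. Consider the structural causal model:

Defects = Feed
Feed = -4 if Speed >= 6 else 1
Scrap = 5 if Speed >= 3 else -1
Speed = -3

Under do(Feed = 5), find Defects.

5

The intervention breaks the incoming arrows to Feed: Feed = -4 if Speed >= 6 else 1 no longer applies, and Feed = 5.
Defects = Feed  [with Feed=5]  = 5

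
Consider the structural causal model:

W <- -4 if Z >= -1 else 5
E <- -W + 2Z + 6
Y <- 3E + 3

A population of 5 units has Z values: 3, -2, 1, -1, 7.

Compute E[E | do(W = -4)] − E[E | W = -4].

-1.8

do(W=-4) breaks W's dependence on Z. With W=-4 fixed, E across the units is 16, 6, 12, 8, 24, mean 13.2.
Conditioning on W=-4 selects the 4 unit(s) with Z ∈ {3, 1, -1, 7}. Their E values: 16, 12, 8, 24. Mean = 15.
Difference = 13.2 − 15 = -1.8.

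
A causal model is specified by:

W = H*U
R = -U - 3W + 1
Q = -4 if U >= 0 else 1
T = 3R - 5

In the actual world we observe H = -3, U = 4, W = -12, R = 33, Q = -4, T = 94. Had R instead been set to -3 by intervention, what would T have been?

Under do(R=-3), the mechanism R = -U - 3W + 1 is discarded; R is fixed at -3.
T = 3R - 5  [with R=-3]  = -14

-14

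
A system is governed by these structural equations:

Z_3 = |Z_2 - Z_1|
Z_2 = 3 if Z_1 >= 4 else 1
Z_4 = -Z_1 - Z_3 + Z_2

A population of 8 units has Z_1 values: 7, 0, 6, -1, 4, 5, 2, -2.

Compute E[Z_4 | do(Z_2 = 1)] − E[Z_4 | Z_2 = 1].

Every unit gets Z_2=1 under the intervention. Z_4 values become -12, 0, -10, 0, -6, -8, -2, 0; E[Z_4|do(Z_2=1)] = -4.75.
Conditioning on Z_2=1 selects the 4 unit(s) with Z_1 ∈ {0, -1, 2, -2}. Their Z_4 values: 0, 0, -2, 0. Mean = -0.5.
Difference = -4.75 − (-0.5) = -4.25.

-4.25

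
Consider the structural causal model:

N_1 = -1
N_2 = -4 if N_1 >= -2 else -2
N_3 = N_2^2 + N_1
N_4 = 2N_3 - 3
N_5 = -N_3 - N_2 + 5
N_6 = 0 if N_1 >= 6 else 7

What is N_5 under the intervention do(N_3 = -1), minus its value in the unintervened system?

do(N_3=-1) replaces the equation N_3 = N_2^2 + N_1 with the constant N_3 = -1.
N_2 = -4 if N_1 >= -2 else -2  [with N_1=-1]  = -4
N_5 = -N_3 - N_2 + 5  [with N_3=-1, N_2=-4]  = 10
Without intervention: N_2 = -4 if N_1 >= -2 else -2  [with N_1=-1]  = -4; N_3 = N_2^2 + N_1  [with N_2=-4, N_1=-1]  = 15; N_5 = -N_3 - N_2 + 5  [with N_3=15, N_2=-4]  = -6.
Change = 10 − (-6) = 16.

16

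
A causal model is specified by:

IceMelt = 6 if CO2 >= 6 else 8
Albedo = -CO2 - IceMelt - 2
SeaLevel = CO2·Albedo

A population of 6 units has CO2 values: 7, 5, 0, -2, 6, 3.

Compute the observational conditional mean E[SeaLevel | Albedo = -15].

-90

Conditioning on Albedo=-15 selects the 2 unit(s) with CO2 ∈ {7, 5}. Their SeaLevel values: -105, -75. Mean = -90.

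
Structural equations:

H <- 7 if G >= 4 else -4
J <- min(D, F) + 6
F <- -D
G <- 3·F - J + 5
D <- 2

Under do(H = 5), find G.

The intervention breaks the incoming arrows to H: H <- 7 if G >= 4 else -4 no longer applies, and H = 5.
Since G is not a descendant of the intervened variable, it is unaffected.
F = -D  [with D=2]  = -2
J = min(D, F) + 6  [with D=2, F=-2]  = 4
G = 3·F - J + 5  [with F=-2, J=4]  = -5

-5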